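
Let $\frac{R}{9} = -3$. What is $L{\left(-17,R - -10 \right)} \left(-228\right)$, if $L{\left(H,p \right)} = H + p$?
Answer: $7752$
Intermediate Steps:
$R = -27$ ($R = 9 \left(-3\right) = -27$)
$L{\left(-17,R - -10 \right)} \left(-228\right) = \left(-17 - 17\right) \left(-228\right) = \left(-34\right) \left(-228\right) = 7752$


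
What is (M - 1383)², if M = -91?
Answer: 2172676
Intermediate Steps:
(M - 1383)² = (-91 - 1383)² = (-1474)² = 2172676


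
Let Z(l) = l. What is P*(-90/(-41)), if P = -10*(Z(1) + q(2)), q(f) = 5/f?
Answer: -3150/41 ≈ -76.829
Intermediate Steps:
P = -35 (P = -10*(1 + 5/2) = -10*7/2 = -35)
P*(-90/(-41)) = -(-3150)/(-41) = -(-3150)*(-1)/41 = -35*90/41 = -3150/41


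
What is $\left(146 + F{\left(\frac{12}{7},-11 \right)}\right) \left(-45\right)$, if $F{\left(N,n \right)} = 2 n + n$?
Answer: $-5085$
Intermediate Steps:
$F{\left(N,n \right)} = 3 n$
$\left(146 + F{\left(\frac{12}{7},-11 \right)}\right) \left(-45\right) = \left(146 + 3 \left(-11\right)\right) \left(-45\right) = \left(146 - 33\right) \left(-45\right) = 113 \left(-45\right) = -5085$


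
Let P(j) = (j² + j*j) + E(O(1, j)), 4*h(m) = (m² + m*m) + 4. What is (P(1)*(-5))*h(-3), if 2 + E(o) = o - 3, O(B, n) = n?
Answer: 55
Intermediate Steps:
E(o) = -5 + o (E(o) = -2 + (o - 3) = -2 + (-3 + o) = -5 + o)
h(m) = 1 + m²/2 (h(m) = ((m² + m*m) + 4)/4 = ((m² + m²) + 4)/4 = (2*m² + 4)/4 = (4 + 2*m²)/4 = 1 + m²/2)
P(j) = -5 + j + 2*j² (P(j) = (j² + j*j) + (-5 + j) = (j² + j²) + (-5 + j) = 2*j² + (-5 + j) = -5 + j + 2*j²)
(P(1)*(-5))*h(-3) = ((-5 + 1 + 2*1²)*(-5))*(1 + (½)*(-3)²) = ((-5 + 1 + 2*1)*(-5))*(1 + (½)*9) = ((-5 + 1 + 2)*(-5))*(1 + 9/2) = -2*(-5)*(11/2) = 10*(11/2) = 55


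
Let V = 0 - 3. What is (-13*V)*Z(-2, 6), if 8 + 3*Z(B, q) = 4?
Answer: -52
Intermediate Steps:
V = -3
Z(B, q) = -4/3 (Z(B, q) = -8/3 + (1/3)*4 = -8/3 + 4/3 = -4/3)
(-13*V)*Z(-2, 6) = -13*(-3)*(-4/3) = 39*(-4/3) = -52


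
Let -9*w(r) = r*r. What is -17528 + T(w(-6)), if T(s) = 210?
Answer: -17318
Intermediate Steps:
w(r) = -r²/9 (w(r) = -r*r/9 = -r²/9)
-17528 + T(w(-6)) = -17528 + 210 = -17318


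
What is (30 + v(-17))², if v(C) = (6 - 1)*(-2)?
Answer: 400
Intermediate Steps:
v(C) = -10 (v(C) = 5*(-2) = -10)
(30 + v(-17))² = (30 - 10)² = 20² = 400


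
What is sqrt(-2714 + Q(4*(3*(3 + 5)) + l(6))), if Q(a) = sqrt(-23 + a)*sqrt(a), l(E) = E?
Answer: sqrt(-2714 + sqrt(8058)) ≈ 51.227*I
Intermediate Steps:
Q(a) = sqrt(a)*sqrt(-23 + a)
sqrt(-2714 + Q(4*(3*(3 + 5)) + l(6))) = sqrt(-2714 + sqrt(4*(3*(3 + 5)) + 6)*sqrt(-23 + (4*(3*(3 + 5)) + 6))) = sqrt(-2714 + sqrt(4*(3*8) + 6)*sqrt(-23 + (4*(3*8) + 6))) = sqrt(-2714 + sqrt(4*24 + 6)*sqrt(-23 + (4*24 + 6))) = sqrt(-2714 + sqrt(96 + 6)*sqrt(-23 + (96 + 6))) = sqrt(-2714 + sqrt(102)*sqrt(-23 + 102)) = sqrt(-2714 + sqrt(102)*sqrt(79)) = sqrt(-2714 + sqrt(8058))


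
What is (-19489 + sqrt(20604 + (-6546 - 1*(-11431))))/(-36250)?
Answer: 19489/36250 - sqrt(25489)/36250 ≈ 0.53322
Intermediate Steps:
(-19489 + sqrt(20604 + (-6546 - 1*(-11431))))/(-36250) = (-19489 + sqrt(20604 + (-6546 + 11431)))*(-1/36250) = (-19489 + sqrt(20604 + 4885))*(-1/36250) = (-19489 + sqrt(25489))*(-1/36250) = 19489/36250 - sqrt(25489)/36250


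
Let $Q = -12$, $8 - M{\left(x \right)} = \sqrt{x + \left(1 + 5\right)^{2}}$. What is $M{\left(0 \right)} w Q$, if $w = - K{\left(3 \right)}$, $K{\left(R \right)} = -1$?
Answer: $-24$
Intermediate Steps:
$w = 1$ ($w = \left(-1\right) \left(-1\right) = 1$)
$M{\left(x \right)} = 8 - \sqrt{36 + x}$ ($M{\left(x \right)} = 8 - \sqrt{x + \left(1 + 5\right)^{2}} = 8 - \sqrt{x + 6^{2}} = 8 - \sqrt{x + 36} = 8 - \sqrt{36 + x}$)
$M{\left(0 \right)} w Q = \left(8 - \sqrt{36 + 0}\right) 1 \left(-12\right) = \left(8 - \sqrt{36}\right) 1 \left(-12\right) = \left(8 - 6\right) 1 \left(-12\right) = 2 \cdot 1 \left(-12\right) = 2 \left(-12\right) = -24$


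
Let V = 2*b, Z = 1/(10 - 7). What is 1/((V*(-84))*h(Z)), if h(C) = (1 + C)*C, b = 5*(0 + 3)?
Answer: -1/1120 ≈ -0.00089286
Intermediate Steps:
b = 15 (b = 5*3 = 15)
Z = ⅓ (Z = 1/3 = ⅓ ≈ 0.33333)
h(C) = C*(1 + C)
V = 30 (V = 2*15 = 30)
1/((V*(-84))*h(Z)) = 1/((30*(-84))*((1 + ⅓)/3)) = 1/(-840*4/3) = 1/(-2520*4/9) = 1/(-1120) = -1/1120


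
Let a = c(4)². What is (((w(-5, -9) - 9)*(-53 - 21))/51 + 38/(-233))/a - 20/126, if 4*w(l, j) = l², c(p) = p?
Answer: 642535/7985376 ≈ 0.080464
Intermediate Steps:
w(l, j) = l²/4
a = 16 (a = 4² = 16)
(((w(-5, -9) - 9)*(-53 - 21))/51 + 38/(-233))/a - 20/126 = ((((¼)*(-5)² - 9)*(-53 - 21))/51 + 38/(-233))/16 - 20/126 = ((((¼)*25 - 9)*(-74))*(1/51) + 38*(-1/233))*(1/16) - 20*1/126 = (((25/4 - 9)*(-74))*(1/51) - 38/233)*(1/16) - 10/63 = (-11/4*(-74)*(1/51) - 38/233)*(1/16) - 10/63 = ((407/2)*(1/51) - 38/233)*(1/16) - 10/63 = (407/102 - 38/233)*(1/16) - 10/63 = (90955/23766)*(1/16) - 10/63 = 90955/380256 - 10/63 = 642535/7985376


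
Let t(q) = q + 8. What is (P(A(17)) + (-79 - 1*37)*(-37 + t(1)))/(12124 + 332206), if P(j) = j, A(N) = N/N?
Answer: 3249/344330 ≈ 0.0094357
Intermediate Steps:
A(N) = 1
t(q) = 8 + q
(P(A(17)) + (-79 - 1*37)*(-37 + t(1)))/(12124 + 332206) = (1 + (-79 - 1*37)*(-37 + (8 + 1)))/(12124 + 332206) = (1 + (-79 - 37)*(-37 + 9))/344330 = (1 - 116*(-28))*(1/344330) = (1 + 3248)*(1/344330) = 3249*(1/344330) = 3249/344330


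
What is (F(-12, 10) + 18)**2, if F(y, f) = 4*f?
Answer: 3364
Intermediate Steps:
(F(-12, 10) + 18)**2 = (4*10 + 18)**2 = (40 + 18)**2 = 58**2 = 3364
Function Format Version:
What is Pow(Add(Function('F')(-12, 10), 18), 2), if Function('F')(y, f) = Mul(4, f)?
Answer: 3364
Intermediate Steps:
Pow(Add(Function('F')(-12, 10), 18), 2) = Pow(Add(Mul(4, 10), 18), 2) = Pow(Add(40, 18), 2) = Pow(58, 2) = 3364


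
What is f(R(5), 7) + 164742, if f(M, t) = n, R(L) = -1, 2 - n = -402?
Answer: 165146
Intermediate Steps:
n = 404 (n = 2 - 1*(-402) = 2 + 402 = 404)
f(M, t) = 404
f(R(5), 7) + 164742 = 404 + 164742 = 165146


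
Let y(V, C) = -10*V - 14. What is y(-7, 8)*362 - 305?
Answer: 19967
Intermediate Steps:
y(V, C) = -14 - 10*V
y(-7, 8)*362 - 305 = (-14 - 10*(-7))*362 - 305 = (-14 + 70)*362 - 305 = 56*362 - 305 = 20272 - 305 = 19967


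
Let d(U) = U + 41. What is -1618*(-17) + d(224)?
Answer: 27771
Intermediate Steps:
d(U) = 41 + U
-1618*(-17) + d(224) = -1618*(-17) + (41 + 224) = 27506 + 265 = 27771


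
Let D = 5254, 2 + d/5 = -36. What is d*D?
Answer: -998260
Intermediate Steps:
d = -190 (d = -10 + 5*(-36) = -10 - 180 = -190)
d*D = -190*5254 = -998260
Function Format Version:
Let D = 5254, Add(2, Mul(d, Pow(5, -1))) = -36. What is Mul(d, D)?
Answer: -998260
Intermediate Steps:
d = -190 (d = Add(-10, Mul(5, -36)) = Add(-10, -180) = -190)
Mul(d, D) = Mul(-190, 5254) = -998260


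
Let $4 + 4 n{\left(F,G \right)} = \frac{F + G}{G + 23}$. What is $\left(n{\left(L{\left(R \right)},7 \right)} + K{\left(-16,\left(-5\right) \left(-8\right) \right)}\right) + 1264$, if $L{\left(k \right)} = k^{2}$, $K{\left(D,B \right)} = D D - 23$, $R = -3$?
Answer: $\frac{22442}{15} \approx 1496.1$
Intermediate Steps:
$K{\left(D,B \right)} = -23 + D^{2}$ ($K{\left(D,B \right)} = D^{2} - 23 = -23 + D^{2}$)
$n{\left(F,G \right)} = -1 + \frac{F + G}{4 \left(23 + G\right)}$ ($n{\left(F,G \right)} = -1 + \frac{\left(F + G\right) \frac{1}{G + 23}}{4} = -1 + \frac{\left(F + G\right) \frac{1}{23 + G}}{4} = -1 + \frac{\frac{1}{23 + G} \left(F + G\right)}{4} = -1 + \frac{F + G}{4 \left(23 + G\right)}$)
$\left(n{\left(L{\left(R \right)},7 \right)} + K{\left(-16,\left(-5\right) \left(-8\right) \right)}\right) + 1264 = \left(\frac{-92 + \left(-3\right)^{2} - 21}{4 \left(23 + 7\right)} - \left(23 - \left(-16\right)^{2}\right)\right) + 1264 = \left(\frac{-92 + 9 - 21}{4 \cdot 30} + \left(-23 + 256\right)\right) + 1264 = \left(\frac{1}{4} \cdot \frac{1}{30} \left(-104\right) + 233\right) + 1264 = \left(- \frac{13}{15} + 233\right) + 1264 = \frac{3482}{15} + 1264 = \frac{22442}{15}$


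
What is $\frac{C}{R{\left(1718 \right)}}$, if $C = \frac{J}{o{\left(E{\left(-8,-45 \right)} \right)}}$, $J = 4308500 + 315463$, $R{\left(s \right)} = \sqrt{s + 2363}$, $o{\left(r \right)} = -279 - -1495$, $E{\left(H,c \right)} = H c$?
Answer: $\frac{4623963 \sqrt{4081}}{4962496} \approx 59.525$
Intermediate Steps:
$o{\left(r \right)} = 1216$ ($o{\left(r \right)} = -279 + 1495 = 1216$)
$R{\left(s \right)} = \sqrt{2363 + s}$
$J = 4623963$
$C = \frac{4623963}{1216} \approx 3802.6$
$\frac{C}{R{\left(1718 \right)}} = \frac{4623963}{1216 \sqrt{2363 + 1718}} = \frac{4623963}{1216 \sqrt{4081}} = \frac{4623963 \frac{\sqrt{4081}}{4081}}{1216} = \frac{4623963 \sqrt{4081}}{4962496}$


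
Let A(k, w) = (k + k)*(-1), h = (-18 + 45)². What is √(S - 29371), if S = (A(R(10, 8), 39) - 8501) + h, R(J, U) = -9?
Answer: 15*I*√165 ≈ 192.68*I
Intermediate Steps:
h = 729 (h = 27² = 729)
A(k, w) = -2*k (A(k, w) = (2*k)*(-1) = -2*k)
S = -7754 (S = (-2*(-9) - 8501) + 729 = (18 - 8501) + 729 = -8483 + 729 = -7754)
√(S - 29371) = √(-7754 - 29371) = √(-37125) = 15*I*√165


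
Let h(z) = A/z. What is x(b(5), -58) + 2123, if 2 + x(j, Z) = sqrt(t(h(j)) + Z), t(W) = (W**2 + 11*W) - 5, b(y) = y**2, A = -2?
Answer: 2121 + I*sqrt(39921)/25 ≈ 2121.0 + 7.9921*I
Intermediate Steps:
h(z) = -2/z
t(W) = -5 + W**2 + 11*W
x(j, Z) = -2 + sqrt(-5 + Z - 22/j + 4/j**2) (x(j, Z) = -2 + sqrt((-5 + (-2/j)**2 + 11*(-2/j)) + Z) = -2 + sqrt((-5 + 4/j**2 - 22/j) + Z) = -2 + sqrt((-5 - 22/j + 4/j**2) + Z) = -2 + sqrt(-5 + Z - 22/j + 4/j**2))
x(b(5), -58) + 2123 = (-2 + sqrt(-5 - 58 - 22/(5**2) + 4/(5**2)**2)) + 2123 = (-2 + sqrt(-5 - 58 - 22/25 + 4/25**2)) + 2123 = (-2 + sqrt(-5 - 58 - 22*1/25 + 4*(1/625))) + 2123 = (-2 + sqrt(-5 - 58 - 22/25 + 4/625)) + 2123 = (-2 + sqrt(-39921/625)) + 2123 = (-2 + I*sqrt(39921)/25) + 2123 = 2121 + I*sqrt(39921)/25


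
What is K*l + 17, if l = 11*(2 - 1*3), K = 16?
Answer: -159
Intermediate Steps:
l = -11 (l = 11*(2 - 3) = 11*(-1) = -11)
K*l + 17 = 16*(-11) + 17 = -176 + 17 = -159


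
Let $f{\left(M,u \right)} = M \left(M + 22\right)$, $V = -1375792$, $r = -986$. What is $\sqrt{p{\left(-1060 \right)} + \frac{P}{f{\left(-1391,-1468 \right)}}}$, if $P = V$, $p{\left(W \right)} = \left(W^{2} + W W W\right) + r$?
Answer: $\frac{i \sqrt{3151851583107110026}}{51467} \approx 34495.0 i$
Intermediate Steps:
$f{\left(M,u \right)} = M \left(22 + M\right)$
$p{\left(W \right)} = -986 + W^{2} + W^{3}$ ($p{\left(W \right)} = \left(W^{2} + W W W\right) - 986 = \left(W^{2} + W^{2} W\right) - 986 = \left(W^{2} + W^{3}\right) - 986 = -986 + W^{2} + W^{3}$)
$P = -1375792$
$\sqrt{p{\left(-1060 \right)} + \frac{P}{f{\left(-1391,-1468 \right)}}} = \sqrt{\left(-986 + \left(-1060\right)^{2} + \left(-1060\right)^{3}\right) - \frac{1375792}{\left(-1391\right) \left(22 - 1391\right)}} = \sqrt{\left(-986 + 1123600 - 1191016000\right) - \frac{1375792}{\left(-1391\right) \left(-1369\right)}} = \sqrt{-1189893386 - \frac{1375792}{1904279}} = \sqrt{- \frac{2265888988574486}{1904279}} = \frac{i \sqrt{3151851583107110026}}{51467}$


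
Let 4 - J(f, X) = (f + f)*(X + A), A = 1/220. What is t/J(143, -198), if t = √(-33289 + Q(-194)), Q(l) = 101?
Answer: 20*I*√8297/566307 ≈ 0.0032169*I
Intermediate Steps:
A = 1/220 ≈ 0.0045455
J(f, X) = 4 - 2*f*(1/220 + X) (J(f, X) = 4 - (f + f)*(X + 1/220) = 4 - 2*f*(1/220 + X))
t = 2*I*√8297 (t = √(-33289 + 101) = √(-33188) = 2*I*√8297 ≈ 182.18*I)
t/J(143, -198) = (2*I*√8297)/(4 - 1/110*143 - 2*(-198)*143) = (2*I*√8297)/(4 - 13/10 + 56628) = (2*I*√8297)/(566307/10) = (2*I*√8297)*(10/566307) = 20*I*√8297/566307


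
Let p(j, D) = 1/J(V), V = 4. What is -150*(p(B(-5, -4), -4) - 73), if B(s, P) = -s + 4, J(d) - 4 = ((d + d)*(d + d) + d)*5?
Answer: 1883325/172 ≈ 10950.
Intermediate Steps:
J(d) = 4 + 5*d + 20*d**2 (J(d) = 4 + ((d + d)*(d + d) + d)*5 = 4 + ((2*d)*(2*d) + d)*5 = 4 + (4*d**2 + d)*5 = 4 + (d + 4*d**2)*5 = 4 + (5*d + 20*d**2) = 4 + 5*d + 20*d**2)
B(s, P) = 4 - s
p(j, D) = 1/344 (p(j, D) = 1/(4 + 5*4 + 20*4**2) = 1/(4 + 20 + 20*16) = 1/(4 + 20 + 320) = 1/344)
-150*(p(B(-5, -4), -4) - 73) = -150*(1/344 - 73) = -150*(-25111/344) = 1883325/172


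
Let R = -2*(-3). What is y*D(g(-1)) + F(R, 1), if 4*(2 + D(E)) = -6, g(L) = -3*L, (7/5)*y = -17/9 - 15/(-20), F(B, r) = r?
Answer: 277/72 ≈ 3.8472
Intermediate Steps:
R = 6
y = -205/252 (y = 5*(-17/9 - 15/(-20))/7 = 5*(-17*⅑ - 15*(-1/20))/7 = 5*(-17/9 + ¾)/7 = (5/7)*(-41/36) = -205/252 ≈ -0.81349)
D(E) = -7/2 (D(E) = -2 + (¼)*(-6) = -2 - 3/2 = -7/2)
y*D(g(-1)) + F(R, 1) = -205/252*(-7/2) + 1 = 205/72 + 1 = 277/72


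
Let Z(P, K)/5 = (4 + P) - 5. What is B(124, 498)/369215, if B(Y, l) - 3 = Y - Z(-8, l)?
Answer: 172/369215 ≈ 0.00046585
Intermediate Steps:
Z(P, K) = -5 + 5*P (Z(P, K) = 5*((4 + P) - 5) = 5*(-1 + P) = -5 + 5*P)
B(Y, l) = 48 + Y (B(Y, l) = 3 + (Y - (-5 + 5*(-8))) = 3 + (Y - (-5 - 40)) = 3 + (Y - 1*(-45)) = 3 + (Y + 45) = 3 + (45 + Y) = 48 + Y)
B(124, 498)/369215 = (48 + 124)/369215 = 172*(1/369215) = 172/369215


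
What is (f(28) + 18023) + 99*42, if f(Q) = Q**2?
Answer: 22965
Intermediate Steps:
(f(28) + 18023) + 99*42 = (28**2 + 18023) + 99*42 = (784 + 18023) + 4158 = 18807 + 4158 = 22965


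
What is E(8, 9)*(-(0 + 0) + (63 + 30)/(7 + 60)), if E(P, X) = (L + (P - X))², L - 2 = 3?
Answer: 1488/67 ≈ 22.209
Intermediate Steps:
L = 5 (L = 2 + 3 = 5)
E(P, X) = (5 + P - X)² (E(P, X) = (5 + (P - X))² = (5 + P - X)²)
E(8, 9)*(-(0 + 0) + (63 + 30)/(7 + 60)) = (5 + 8 - 1*9)²*(-(0 + 0) + (63 + 30)/(7 + 60)) = (5 + 8 - 9)²*(-1*0 + 93/67) = 4²*(0 + 93*(1/67)) = 16*(0 + 93/67) = 16*(93/67) = 1488/67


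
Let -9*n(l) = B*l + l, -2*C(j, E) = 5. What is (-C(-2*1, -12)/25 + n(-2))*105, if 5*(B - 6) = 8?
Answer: 1267/6 ≈ 211.17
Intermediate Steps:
B = 38/5 (B = 6 + (⅕)*8 = 6 + 8/5 = 38/5 ≈ 7.6000)
C(j, E) = -5/2 (C(j, E) = -½*5 = -5/2)
n(l) = -43*l/45 (n(l) = -(38*l/5 + l)/9 = -43*l/45)
(-C(-2*1, -12)/25 + n(-2))*105 = (-(-5)/(2*25) - 43/45*(-2))*105 = (-(-5)/(2*25) + 86/45)*105 = (-1*(-⅒) + 86/45)*105 = (⅒ + 86/45)*105 = (181/90)*105 = 1267/6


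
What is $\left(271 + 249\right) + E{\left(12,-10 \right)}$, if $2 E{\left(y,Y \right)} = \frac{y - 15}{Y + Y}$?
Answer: $\frac{20803}{40} \approx 520.08$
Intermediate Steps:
$E{\left(y,Y \right)} = \frac{-15 + y}{4 Y}$ ($E{\left(y,Y \right)} = \frac{\left(y - 15\right) \frac{1}{Y + Y}}{2} = \frac{\left(-15 + y\right) \frac{1}{2 Y}}{2} = \frac{\frac{1}{2} \frac{1}{Y} \left(-15 + y\right)}{2} = \frac{-15 + y}{4 Y}$)
$\left(271 + 249\right) + E{\left(12,-10 \right)} = \left(271 + 249\right) + \frac{-15 + 12}{4 \left(-10\right)} = 520 + \frac{1}{4} \left(- \frac{1}{10}\right) \left(-3\right) = 520 + \frac{3}{40} = \frac{20803}{40}$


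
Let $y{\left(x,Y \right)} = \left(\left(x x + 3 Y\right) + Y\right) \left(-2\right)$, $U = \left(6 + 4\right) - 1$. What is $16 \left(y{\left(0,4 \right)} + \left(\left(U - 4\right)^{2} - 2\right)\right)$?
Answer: $-144$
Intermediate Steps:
$U = 9$ ($U = 10 - 1 = 9$)
$y{\left(x,Y \right)} = - 8 Y - 2 x^{2}$ ($y{\left(x,Y \right)} = \left(\left(x^{2} + 3 Y\right) + Y\right) \left(-2\right) = \left(x^{2} + 4 Y\right) \left(-2\right) = - 8 Y - 2 x^{2}$)
$16 \left(y{\left(0,4 \right)} + \left(\left(U - 4\right)^{2} - 2\right)\right) = 16 \left(\left(\left(-8\right) 4 - 2 \cdot 0^{2}\right) + \left(\left(9 - 4\right)^{2} - 2\right)\right) = 16 \left(\left(-32 - 0\right) - \left(2 - 5^{2}\right)\right) = 16 \left(\left(-32 + 0\right) + \left(25 - 2\right)\right) = 16 \left(-32 + 23\right) = 16 \left(-9\right) = -144$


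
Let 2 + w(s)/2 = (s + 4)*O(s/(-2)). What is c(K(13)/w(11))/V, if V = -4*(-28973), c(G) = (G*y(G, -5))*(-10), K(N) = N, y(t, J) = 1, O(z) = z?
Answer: 5/753298 ≈ 6.6375e-6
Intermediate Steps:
w(s) = -4 - s*(4 + s) (w(s) = -4 + 2*((s + 4)*(s/(-2))) = -4 + 2*((4 + s)*(s*(-½))) = -4 + 2*((4 + s)*(-s/2)) = -4 + 2*(-s*(4 + s)/2) = -4 - s*(4 + s))
c(G) = -10*G (c(G) = (G*1)*(-10) = G*(-10) = -10*G)
V = 115892
c(K(13)/w(11))/V = -130/(-4 - 1*11² - 4*11)/115892 = -130/(-4 - 1*121 - 44)*(1/115892) = -130/(-4 - 121 - 44)*(1/115892) = -130/(-169)*(1/115892) = -130*(-1)/169*(1/115892) = -10*(-1/13)*(1/115892) = (10/13)*(1/115892) = 5/753298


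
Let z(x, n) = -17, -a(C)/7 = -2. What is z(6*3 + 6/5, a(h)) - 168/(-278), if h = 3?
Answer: -2279/139 ≈ -16.396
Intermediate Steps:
a(C) = 14 (a(C) = -7*(-2) = 14)
z(6*3 + 6/5, a(h)) - 168/(-278) = -17 - 168/(-278) = -17 - 168*(-1/278) = -17 + 84/139 = -2279/139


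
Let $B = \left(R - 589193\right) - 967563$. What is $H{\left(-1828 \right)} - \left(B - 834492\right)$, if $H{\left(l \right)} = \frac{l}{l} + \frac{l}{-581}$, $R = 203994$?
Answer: $\frac{1270796983}{581} \approx 2.1873 \cdot 10^{6}$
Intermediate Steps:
$H{\left(l \right)} = 1 - \frac{l}{581}$ ($H{\left(l \right)} = 1 + l \left(- \frac{1}{581}\right) = 1 - \frac{l}{581}$)
$B = -1352762$ ($B = \left(203994 - 589193\right) - 967563 = -385199 - 967563 = -1352762$)
$H{\left(-1828 \right)} - \left(B - 834492\right) = \left(1 - - \frac{1828}{581}\right) - \left(-1352762 - 834492\right) = \left(1 + \frac{1828}{581}\right) - \left(-1352762 - 834492\right) = \frac{2409}{581} - -2187254 = \frac{2409}{581} + 2187254 = \frac{1270796983}{581}$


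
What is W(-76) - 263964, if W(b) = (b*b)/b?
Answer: -264040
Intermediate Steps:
W(b) = b (W(b) = b²/b = b)
W(-76) - 263964 = -76 - 263964 = -264040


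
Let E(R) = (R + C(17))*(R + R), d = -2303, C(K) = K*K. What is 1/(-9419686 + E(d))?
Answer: -1/143202 ≈ -6.9831e-6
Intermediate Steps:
C(K) = K²
E(R) = 2*R*(289 + R) (E(R) = (R + 17²)*(R + R) = (R + 289)*(2*R) = (289 + R)*(2*R) = 2*R*(289 + R))
1/(-9419686 + E(d)) = 1/(-9419686 + 2*(-2303)*(289 - 2303)) = 1/(-9419686 + 2*(-2303)*(-2014)) = 1/(-9419686 + 9276484) = 1/(-143202) = -1/143202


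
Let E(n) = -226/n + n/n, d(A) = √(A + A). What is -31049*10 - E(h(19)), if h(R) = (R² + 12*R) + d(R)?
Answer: -5668627181/18257 - 226*√38/346883 ≈ -3.1049e+5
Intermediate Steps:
d(A) = √2*√A (d(A) = √(2*A) = √2*√A)
h(R) = R² + 12*R + √2*√R (h(R) = (R² + 12*R) + √2*√R = R² + 12*R + √2*√R)
E(n) = 1 - 226/n (E(n) = -226/n + 1 = 1 - 226/n)
-31049*10 - E(h(19)) = -31049*10 - (-226 + (19² + 12*19 + √2*√19))/(19² + 12*19 + √2*√19) = -310490 - (-226 + (361 + 228 + √38))/(361 + 228 + √38) = -310490 - (-226 + (589 + √38))/(589 + √38) = -310490 - (363 + √38)/(589 + √38)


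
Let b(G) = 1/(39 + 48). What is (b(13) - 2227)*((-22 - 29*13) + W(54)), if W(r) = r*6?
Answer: 4843700/29 ≈ 1.6702e+5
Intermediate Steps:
b(G) = 1/87
W(r) = 6*r
(b(13) - 2227)*((-22 - 29*13) + W(54)) = (1/87 - 2227)*((-22 - 29*13) + 6*54) = -193748*((-22 - 377) + 324)/87 = -193748*(-399 + 324)/87 = -193748/87*(-75) = 4843700/29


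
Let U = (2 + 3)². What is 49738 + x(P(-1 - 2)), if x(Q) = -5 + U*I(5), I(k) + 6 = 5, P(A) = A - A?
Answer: 49708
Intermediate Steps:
P(A) = 0
I(k) = -1 (I(k) = -6 + 5 = -1)
U = 25 (U = 5² = 25)
x(Q) = -30 (x(Q) = -5 + 25*(-1) = -5 - 25 = -30)
49738 + x(P(-1 - 2)) = 49738 - 30 = 49708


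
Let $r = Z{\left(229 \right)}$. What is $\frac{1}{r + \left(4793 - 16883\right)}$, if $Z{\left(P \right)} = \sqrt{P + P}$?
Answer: $- \frac{6045}{73083821} - \frac{\sqrt{458}}{146167642} \approx -8.286 \cdot 10^{-5}$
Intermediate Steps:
$Z{\left(P \right)} = \sqrt{2} \sqrt{P}$ ($Z{\left(P \right)} = \sqrt{2 P} = \sqrt{2} \sqrt{P}$)
$r = \sqrt{458}$ ($r = \sqrt{2} \sqrt{229} = \sqrt{458} \approx 21.401$)
$\frac{1}{r + \left(4793 - 16883\right)} = \frac{1}{\sqrt{458} + \left(4793 - 16883\right)} = \frac{1}{\sqrt{458} - 12090} = \frac{1}{-12090 + \sqrt{458}}$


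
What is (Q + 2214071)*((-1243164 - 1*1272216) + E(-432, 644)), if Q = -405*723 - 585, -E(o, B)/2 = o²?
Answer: -5548104029388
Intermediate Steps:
E(o, B) = -2*o²
Q = -293400 (Q = -292815 - 585 = -293400)
(Q + 2214071)*((-1243164 - 1*1272216) + E(-432, 644)) = (-293400 + 2214071)*((-1243164 - 1*1272216) - 2*(-432)²) = 1920671*((-1243164 - 1272216) - 2*186624) = 1920671*(-2515380 - 373248) = 1920671*(-2888628) = -5548104029388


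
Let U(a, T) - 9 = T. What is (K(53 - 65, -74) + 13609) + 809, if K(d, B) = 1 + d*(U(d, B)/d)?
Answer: 14354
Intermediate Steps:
U(a, T) = 9 + T
K(d, B) = 10 + B (K(d, B) = 1 + d*((9 + B)/d) = 1 + (9 + B) = 10 + B)
(K(53 - 65, -74) + 13609) + 809 = ((10 - 74) + 13609) + 809 = (-64 + 13609) + 809 = 13545 + 809 = 14354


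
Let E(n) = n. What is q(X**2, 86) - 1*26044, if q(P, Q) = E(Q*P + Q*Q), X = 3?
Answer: -17874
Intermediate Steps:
q(P, Q) = Q**2 + P*Q (q(P, Q) = Q*P + Q*Q = P*Q + Q**2 = Q**2 + P*Q)
q(X**2, 86) - 1*26044 = 86*(3**2 + 86) - 1*26044 = 86*(9 + 86) - 26044 = 86*95 - 26044 = 8170 - 26044 = -17874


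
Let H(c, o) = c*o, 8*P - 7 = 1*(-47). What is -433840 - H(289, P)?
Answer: -432395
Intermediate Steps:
P = -5 (P = 7/8 + (1*(-47))/8 = 7/8 + (⅛)*(-47) = 7/8 - 47/8 = -5)
-433840 - H(289, P) = -433840 - 289*(-5) = -433840 - 1*(-1445) = -433840 + 1445 = -432395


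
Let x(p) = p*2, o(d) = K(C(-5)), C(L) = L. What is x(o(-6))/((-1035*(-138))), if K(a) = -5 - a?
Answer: 0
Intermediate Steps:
o(d) = 0 (o(d) = -5 - 1*(-5) = -5 + 5 = 0)
x(p) = 2*p
x(o(-6))/((-1035*(-138))) = (2*0)/((-1035*(-138))) = 0/142830 = 0*(1/142830) = 0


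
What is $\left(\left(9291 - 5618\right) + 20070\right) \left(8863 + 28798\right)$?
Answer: $894185123$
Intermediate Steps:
$\left(\left(9291 - 5618\right) + 20070\right) \left(8863 + 28798\right) = \left(\left(9291 - 5618\right) + 20070\right) 37661 = \left(3673 + 20070\right) 37661 = 23743 \cdot 37661 = 894185123$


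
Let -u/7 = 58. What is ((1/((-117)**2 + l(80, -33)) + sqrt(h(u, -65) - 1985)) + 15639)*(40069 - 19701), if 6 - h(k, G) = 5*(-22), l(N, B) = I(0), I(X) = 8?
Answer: 4362975997312/13697 + 20368*I*sqrt(1869) ≈ 3.1854e+8 + 8.8055e+5*I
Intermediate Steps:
u = -406 (u = -7*58 = -406)
l(N, B) = 8
h(k, G) = 116 (h(k, G) = 6 - 5*(-22) = 6 - 1*(-110) = 6 + 110 = 116)
((1/((-117)**2 + l(80, -33)) + sqrt(h(u, -65) - 1985)) + 15639)*(40069 - 19701) = ((1/((-117)**2 + 8) + sqrt(116 - 1985)) + 15639)*(40069 - 19701) = ((1/(13689 + 8) + sqrt(-1869)) + 15639)*20368 = ((1/13697 + I*sqrt(1869)) + 15639)*20368 = (214207384/13697 + I*sqrt(1869))*20368 = 4362975997312/13697 + 20368*I*sqrt(1869)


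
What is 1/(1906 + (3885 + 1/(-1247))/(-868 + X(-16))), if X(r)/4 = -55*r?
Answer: 1653522/3154035229 ≈ 0.00052426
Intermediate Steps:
X(r) = -220*r (X(r) = 4*(-55*r) = -220*r)
1/(1906 + (3885 + 1/(-1247))/(-868 + X(-16))) = 1/(1906 + (3885 + 1/(-1247))/(-868 - 220*(-16))) = 1/(1906 + (3885 - 1/1247)/(-868 + 3520)) = 1/(1906 + (4844594/1247)/2652) = 1/(1906 + (4844594/1247)*(1/2652)) = 1/(1906 + 2422297/1653522) = 1/(3154035229/1653522) = 1653522/3154035229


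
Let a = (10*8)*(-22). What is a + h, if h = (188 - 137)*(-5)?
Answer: -2015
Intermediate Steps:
a = -1760 (a = 80*(-22) = -1760)
h = -255 (h = 51*(-5) = -255)
a + h = -1760 - 255 = -2015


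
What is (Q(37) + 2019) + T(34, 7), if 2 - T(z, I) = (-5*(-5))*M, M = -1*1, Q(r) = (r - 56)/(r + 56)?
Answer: 190259/93 ≈ 2045.8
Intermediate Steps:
Q(r) = (-56 + r)/(56 + r)
M = -1
T(z, I) = 27 (T(z, I) = 2 - (-5*(-5))*(-1) = 2 - 25*(-1) = 2 - 1*(-25) = 2 + 25 = 27)
(Q(37) + 2019) + T(34, 7) = ((-56 + 37)/(56 + 37) + 2019) + 27 = (-19/93 + 2019) + 27 = 187748/93 + 27 = 190259/93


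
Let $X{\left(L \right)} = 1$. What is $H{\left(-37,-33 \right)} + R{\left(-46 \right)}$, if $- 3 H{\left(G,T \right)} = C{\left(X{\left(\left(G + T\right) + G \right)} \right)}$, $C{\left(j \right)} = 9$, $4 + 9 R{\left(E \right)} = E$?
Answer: $- \frac{77}{9} \approx -8.5556$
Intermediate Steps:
$R{\left(E \right)} = - \frac{4}{9} + \frac{E}{9}$
$H{\left(G,T \right)} = -3$ ($H{\left(G,T \right)} = \left(- \frac{1}{3}\right) 9 = -3$)
$H{\left(-37,-33 \right)} + R{\left(-46 \right)} = -3 + \left(- \frac{4}{9} + \frac{1}{9} \left(-46\right)\right) = -3 - \frac{50}{9} = - \frac{77}{9}$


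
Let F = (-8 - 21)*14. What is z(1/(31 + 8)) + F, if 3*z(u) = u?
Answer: -47501/117 ≈ -405.99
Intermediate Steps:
z(u) = u/3
F = -406 (F = -29*14 = -406)
z(1/(31 + 8)) + F = 1/(3*(31 + 8)) - 406 = (⅓)/39 - 406 = (⅓)*(1/39) - 406 = 1/117 - 406 = -47501/117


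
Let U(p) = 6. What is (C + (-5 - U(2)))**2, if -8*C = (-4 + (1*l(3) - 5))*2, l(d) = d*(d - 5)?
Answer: 841/16 ≈ 52.563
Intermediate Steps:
l(d) = d*(-5 + d)
C = 15/4 (C = -(-4 + (1*(3*(-5 + 3)) - 5))*2/8 = -(-4 + (1*(3*(-2)) - 5))*2/8 = -(-4 + (1*(-6) - 5))*2/8 = -(-4 + (-6 - 5))*2/8 = -(-4 - 11)*2/8 = -(-15)*2/8 = -1/8*(-30) = 15/4 ≈ 3.7500)
(C + (-5 - U(2)))**2 = (15/4 + (-5 - 1*6))**2 = (15/4 + (-5 - 6))**2 = (15/4 - 11)**2 = (-29/4)**2 = 841/16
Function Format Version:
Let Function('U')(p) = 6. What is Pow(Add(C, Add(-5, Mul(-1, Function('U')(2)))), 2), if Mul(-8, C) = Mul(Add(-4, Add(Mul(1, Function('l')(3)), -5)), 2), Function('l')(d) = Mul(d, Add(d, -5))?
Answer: Rational(841, 16) ≈ 52.563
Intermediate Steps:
Function('l')(d) = Mul(d, Add(-5, d))
C = Rational(15, 4) (C = Mul(Rational(-1, 8), Mul(Add(-4, Add(Mul(1, Mul(3, Add(-5, 3))), -5)), 2)) = Mul(Rational(-1, 8), Mul(Add(-4, Add(Mul(1, Mul(3, -2)), -5)), 2)) = Mul(Rational(-1, 8), Mul(Add(-4, Add(Mul(1, -6), -5)), 2)) = Mul(Rational(-1, 8), Mul(Add(-4, Add(-6, -5)), 2)) = Mul(Rational(-1, 8), Mul(Add(-4, -11), 2)) = Mul(Rational(-1, 8), Mul(-15, 2)) = Mul(Rational(-1, 8), -30) = Rational(15, 4) ≈ 3.7500)
Pow(Add(C, Add(-5, Mul(-1, Function('U')(2)))), 2) = Pow(Add(Rational(15, 4), Add(-5, Mul(-1, 6))), 2) = Pow(Add(Rational(15, 4), Add(-5, -6)), 2) = Pow(Add(Rational(15, 4), -11), 2) = Pow(Rational(-29, 4), 2) = Rational(841, 16)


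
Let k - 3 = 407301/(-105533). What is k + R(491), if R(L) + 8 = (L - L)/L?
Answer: -934966/105533 ≈ -8.8595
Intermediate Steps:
R(L) = -8 (R(L) = -8 + (L - L)/L = -8 + 0/L = -8 + 0 = -8)
k = -90702/105533 (k = 3 + 407301/(-105533) = 3 + 407301*(-1/105533) = 3 - 407301/105533 = -90702/105533 ≈ -0.85947)
k + R(491) = -90702/105533 - 8 = -934966/105533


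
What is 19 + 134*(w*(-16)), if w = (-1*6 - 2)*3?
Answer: 51475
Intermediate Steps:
w = -24 (w = (-6 - 2)*3 = -8*3 = -24)
19 + 134*(w*(-16)) = 19 + 134*(-24*(-16)) = 19 + 134*384 = 19 + 51456 = 51475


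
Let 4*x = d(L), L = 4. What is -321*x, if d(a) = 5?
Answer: -1605/4 ≈ -401.25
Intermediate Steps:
x = 5/4 (x = (¼)*5 = 5/4 ≈ 1.2500)
-321*x = -321*5/4 = -1605/4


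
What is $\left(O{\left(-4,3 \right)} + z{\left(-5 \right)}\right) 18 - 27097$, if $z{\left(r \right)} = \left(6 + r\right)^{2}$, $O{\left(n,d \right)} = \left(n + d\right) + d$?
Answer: $-27043$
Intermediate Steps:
$O{\left(n,d \right)} = n + 2 d$ ($O{\left(n,d \right)} = \left(d + n\right) + d = n + 2 d$)
$\left(O{\left(-4,3 \right)} + z{\left(-5 \right)}\right) 18 - 27097 = \left(\left(-4 + 2 \cdot 3\right) + \left(6 - 5\right)^{2}\right) 18 - 27097 = \left(\left(-4 + 6\right) + 1^{2}\right) 18 - 27097 = \left(2 + 1\right) 18 - 27097 = 3 \cdot 18 - 27097 = 54 - 27097 = -27043$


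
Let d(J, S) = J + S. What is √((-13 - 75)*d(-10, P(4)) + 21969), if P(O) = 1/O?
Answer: √22827 ≈ 151.09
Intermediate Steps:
√((-13 - 75)*d(-10, P(4)) + 21969) = √((-13 - 75)*(-10 + 1/4) + 21969) = √(-88*(-10 + ¼) + 21969) = √(-88*(-39/4) + 21969) = √(858 + 21969) = √22827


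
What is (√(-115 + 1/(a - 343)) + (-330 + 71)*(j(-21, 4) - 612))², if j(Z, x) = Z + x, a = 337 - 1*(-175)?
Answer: (2117843 + I*√19434)²/169 ≈ 2.654e+10 + 3.494e+6*I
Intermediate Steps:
a = 512 (a = 337 + 175 = 512)
(√(-115 + 1/(a - 343)) + (-330 + 71)*(j(-21, 4) - 612))² = (√(-115 + 1/(512 - 343)) + (-330 + 71)*((-21 + 4) - 612))² = (√(-115 + 1/169) - 259*(-17 - 612))² = (√(-115 + 1/169) - 259*(-629))² = (√(-19434/169) + 162911)² = (I*√19434/13 + 162911)² = (162911 + I*√19434/13)²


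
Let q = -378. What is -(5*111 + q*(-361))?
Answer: -137013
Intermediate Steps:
-(5*111 + q*(-361)) = -(5*111 - 378*(-361)) = -(555 + 136458) = -1*137013 = -137013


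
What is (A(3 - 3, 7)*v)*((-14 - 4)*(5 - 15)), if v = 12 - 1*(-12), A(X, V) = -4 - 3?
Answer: -30240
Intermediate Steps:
A(X, V) = -7
v = 24 (v = 12 + 12 = 24)
(A(3 - 3, 7)*v)*((-14 - 4)*(5 - 15)) = (-7*24)*((-14 - 4)*(5 - 15)) = -(-3024)*(-10) = -168*180 = -30240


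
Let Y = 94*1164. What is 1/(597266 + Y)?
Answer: 1/706682 ≈ 1.4151e-6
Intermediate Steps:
Y = 109416
1/(597266 + Y) = 1/(597266 + 109416) = 1/706682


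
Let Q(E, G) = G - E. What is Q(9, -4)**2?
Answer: 169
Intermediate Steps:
Q(9, -4)**2 = (-4 - 1*9)**2 = (-4 - 9)**2 = (-13)**2 = 169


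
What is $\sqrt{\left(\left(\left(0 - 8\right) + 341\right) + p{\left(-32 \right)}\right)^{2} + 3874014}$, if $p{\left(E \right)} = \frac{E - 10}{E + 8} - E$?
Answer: $\frac{3 \sqrt{7126257}}{4} \approx 2002.1$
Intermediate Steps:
$p{\left(E \right)} = - E + \frac{-10 + E}{8 + E}$ ($p{\left(E \right)} = \frac{-10 + E}{8 + E} - E = - E + \frac{-10 + E}{8 + E}$)
$\sqrt{\left(\left(\left(0 - 8\right) + 341\right) + p{\left(-32 \right)}\right)^{2} + 3874014} = \sqrt{\left(\left(\left(0 - 8\right) + 341\right) + \frac{-10 - \left(-32\right)^{2} - -224}{8 - 32}\right)^{2} + 3874014} = \sqrt{\left(\left(-8 + 341\right) + \frac{-10 - 1024 + 224}{-24}\right)^{2} + 3874014} = \sqrt{\left(333 - \frac{-10 - 1024 + 224}{24}\right)^{2} + 3874014} = \sqrt{\left(333 - - \frac{135}{4}\right)^{2} + 3874014} = \sqrt{\left(333 + \frac{135}{4}\right)^{2} + 3874014} = \sqrt{\left(\frac{1467}{4}\right)^{2} + 3874014} = \sqrt{\frac{2152089}{16} + 3874014} = \sqrt{\frac{64136313}{16}} = \frac{3 \sqrt{7126257}}{4}$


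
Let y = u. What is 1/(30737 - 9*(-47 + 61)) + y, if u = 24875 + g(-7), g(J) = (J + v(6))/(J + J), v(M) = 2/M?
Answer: 2284389608/91833 ≈ 24875.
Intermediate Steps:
g(J) = (⅓ + J)/(2*J) (g(J) = (J + 2/6)/(J + J) = (J + 2*(⅙))/((2*J)) = (J + ⅓)*(1/(2*J)) = (⅓ + J)*(1/(2*J)) = (⅓ + J)/(2*J))
u = 522385/21 (u = 24875 + (⅙)*(1 + 3*(-7))/(-7) = 24875 + (⅙)*(-⅐)*(1 - 21) = 24875 + (⅙)*(-⅐)*(-20) = 24875 + 10/21 = 522385/21 ≈ 24875.)
y = 522385/21 ≈ 24875.
1/(30737 - 9*(-47 + 61)) + y = 1/(30737 - 9*(-47 + 61)) + 522385/21 = 1/(30737 - 9*14) + 522385/21 = 1/(30737 - 126) + 522385/21 = 1/30611 + 522385/21 = 2284389608/91833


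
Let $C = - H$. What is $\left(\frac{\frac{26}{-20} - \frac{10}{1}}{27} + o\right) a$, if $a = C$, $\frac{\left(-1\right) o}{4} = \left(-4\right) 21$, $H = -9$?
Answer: $\frac{90607}{30} \approx 3020.2$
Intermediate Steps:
$o = 336$ ($o = - 4 \left(\left(-4\right) 21\right) = \left(-4\right) \left(-84\right) = 336$)
$C = 9$ ($C = \left(-1\right) \left(-9\right) = 9$)
$a = 9$
$\left(\frac{\frac{26}{-20} - \frac{10}{1}}{27} + o\right) a = \left(\frac{\frac{26}{-20} - \frac{10}{1}}{27} + 336\right) 9 = \left(\left(26 \left(- \frac{1}{20}\right) - 10\right) \frac{1}{27} + 336\right) 9 = \left(\left(- \frac{13}{10} - 10\right) \frac{1}{27} + 336\right) 9 = \left(\left(- \frac{113}{10}\right) \frac{1}{27} + 336\right) 9 = \left(- \frac{113}{270} + 336\right) 9 = \frac{90607}{270} \cdot 9 = \frac{90607}{30}$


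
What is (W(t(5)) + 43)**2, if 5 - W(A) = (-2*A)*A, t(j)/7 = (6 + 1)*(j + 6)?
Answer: 337665588100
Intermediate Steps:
t(j) = 294 + 49*j (t(j) = 7*((6 + 1)*(j + 6)) = 7*(7*(6 + j)) = 7*(42 + 7*j) = 294 + 49*j)
W(A) = 5 + 2*A**2 (W(A) = 5 - (-2*A)*A = 5 - (-2)*A**2 = 5 + 2*A**2)
(W(t(5)) + 43)**2 = ((5 + 2*(294 + 49*5)**2) + 43)**2 = ((5 + 2*(294 + 245)**2) + 43)**2 = ((5 + 2*539**2) + 43)**2 = ((5 + 2*290521) + 43)**2 = ((5 + 581042) + 43)**2 = (581047 + 43)**2 = 581090**2 = 337665588100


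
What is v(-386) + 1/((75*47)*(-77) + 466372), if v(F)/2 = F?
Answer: -150499083/194947 ≈ -772.00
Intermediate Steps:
v(F) = 2*F
v(-386) + 1/((75*47)*(-77) + 466372) = 2*(-386) + 1/((75*47)*(-77) + 466372) = -772 + 1/(3525*(-77) + 466372) = -772 + 1/(-271425 + 466372) = -772 + 1/194947 = -150499083/194947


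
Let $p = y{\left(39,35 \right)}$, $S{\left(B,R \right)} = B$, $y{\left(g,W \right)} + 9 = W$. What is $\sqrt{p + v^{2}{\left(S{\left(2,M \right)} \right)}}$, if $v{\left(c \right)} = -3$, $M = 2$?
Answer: $\sqrt{35} \approx 5.9161$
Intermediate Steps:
$y{\left(g,W \right)} = -9 + W$
$p = 26$ ($p = -9 + 35 = 26$)
$\sqrt{p + v^{2}{\left(S{\left(2,M \right)} \right)}} = \sqrt{26 + \left(-3\right)^{2}} = \sqrt{26 + 9} = \sqrt{35}$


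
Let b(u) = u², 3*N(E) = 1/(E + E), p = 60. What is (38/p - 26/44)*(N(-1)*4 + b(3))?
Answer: 35/99 ≈ 0.35354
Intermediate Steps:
N(E) = 1/(6*E) (N(E) = 1/(3*(E + E)) = 1/(3*((2*E))) = (1/(2*E))/3 = 1/(6*E))
(38/p - 26/44)*(N(-1)*4 + b(3)) = (38/60 - 26/44)*(((⅙)/(-1))*4 + 3²) = (38*(1/60) - 26*1/44)*(((⅙)*(-1))*4 + 9) = (19/30 - 13/22)*(-⅙*4 + 9) = 7*(-⅔ + 9)/165 = (7/165)*(25/3) = 35/99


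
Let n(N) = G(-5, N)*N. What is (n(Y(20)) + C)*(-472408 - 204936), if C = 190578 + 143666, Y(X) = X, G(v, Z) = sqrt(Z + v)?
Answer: -226398167936 - 13546880*sqrt(15) ≈ -2.2645e+11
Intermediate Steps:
C = 334244
n(N) = N*sqrt(-5 + N) (n(N) = sqrt(N - 5)*N = sqrt(-5 + N)*N = N*sqrt(-5 + N))
(n(Y(20)) + C)*(-472408 - 204936) = (20*sqrt(-5 + 20) + 334244)*(-472408 - 204936) = (20*sqrt(15) + 334244)*(-677344) = (334244 + 20*sqrt(15))*(-677344) = -226398167936 - 13546880*sqrt(15)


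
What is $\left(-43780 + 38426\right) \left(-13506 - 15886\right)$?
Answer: $157364768$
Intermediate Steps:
$\left(-43780 + 38426\right) \left(-13506 - 15886\right) = \left(-5354\right) \left(-29392\right) = 157364768$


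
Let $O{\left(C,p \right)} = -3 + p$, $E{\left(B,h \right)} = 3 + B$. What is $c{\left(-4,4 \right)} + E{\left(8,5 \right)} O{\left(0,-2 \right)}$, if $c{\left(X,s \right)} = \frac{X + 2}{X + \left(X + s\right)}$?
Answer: $- \frac{109}{2} \approx -54.5$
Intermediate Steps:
$c{\left(X,s \right)} = \frac{2 + X}{s + 2 X}$
$c{\left(-4,4 \right)} + E{\left(8,5 \right)} O{\left(0,-2 \right)} = \frac{2 - 4}{4 + 2 \left(-4\right)} + \left(3 + 8\right) \left(-3 - 2\right) = \frac{1}{4 - 8} \left(-2\right) + 11 \left(-5\right) = \frac{1}{-4} \left(-2\right) - 55 = \left(- \frac{1}{4}\right) \left(-2\right) - 55 = \frac{1}{2} - 55 = - \frac{109}{2}$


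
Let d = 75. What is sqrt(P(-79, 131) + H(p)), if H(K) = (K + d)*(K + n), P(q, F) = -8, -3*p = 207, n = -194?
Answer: I*sqrt(1586) ≈ 39.825*I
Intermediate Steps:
p = -69 (p = -1/3*207 = -69)
H(K) = (-194 + K)*(75 + K) (H(K) = (K + 75)*(K - 194) = (75 + K)*(-194 + K) = (-194 + K)*(75 + K))
sqrt(P(-79, 131) + H(p)) = sqrt(-8 + (-14550 + (-69)**2 - 119*(-69))) = sqrt(-8 + (-14550 + 4761 + 8211)) = sqrt(-8 - 1578) = sqrt(-1586) = I*sqrt(1586)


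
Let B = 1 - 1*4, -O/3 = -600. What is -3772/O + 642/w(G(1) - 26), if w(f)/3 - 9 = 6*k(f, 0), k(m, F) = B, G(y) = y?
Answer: -3881/150 ≈ -25.873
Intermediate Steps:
O = 1800 (O = -3*(-600) = 1800)
B = -3 (B = 1 - 4 = -3)
k(m, F) = -3
w(f) = -27 (w(f) = 27 + 3*(6*(-3)) = 27 + 3*(-18) = 27 - 54 = -27)
-3772/O + 642/w(G(1) - 26) = -3772/1800 + 642/(-27) = -3772*1/1800 + 642*(-1/27) = -943/450 - 214/9 = -3881/150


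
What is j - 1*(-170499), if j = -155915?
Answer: 14584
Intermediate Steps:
j - 1*(-170499) = -155915 - 1*(-170499) = -155915 + 170499 = 14584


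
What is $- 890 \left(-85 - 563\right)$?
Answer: $576720$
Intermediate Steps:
$- 890 \left(-85 - 563\right) = \left(-890\right) \left(-648\right) = 576720$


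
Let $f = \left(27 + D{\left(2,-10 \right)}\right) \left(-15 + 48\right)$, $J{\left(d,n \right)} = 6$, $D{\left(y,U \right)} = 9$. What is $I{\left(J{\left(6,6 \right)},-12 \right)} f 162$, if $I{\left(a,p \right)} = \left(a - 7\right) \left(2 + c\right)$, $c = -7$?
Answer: $962280$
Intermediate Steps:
$I{\left(a,p \right)} = 35 - 5 a$ ($I{\left(a,p \right)} = \left(a - 7\right) \left(2 - 7\right) = \left(-7 + a\right) \left(-5\right) = 35 - 5 a$)
$f = 1188$ ($f = \left(27 + 9\right) \left(-15 + 48\right) = 36 \cdot 33 = 1188$)
$I{\left(J{\left(6,6 \right)},-12 \right)} f 162 = \left(35 - 30\right) 1188 \cdot 162 = 5 \cdot 1188 \cdot 162 = 5940 \cdot 162 = 962280$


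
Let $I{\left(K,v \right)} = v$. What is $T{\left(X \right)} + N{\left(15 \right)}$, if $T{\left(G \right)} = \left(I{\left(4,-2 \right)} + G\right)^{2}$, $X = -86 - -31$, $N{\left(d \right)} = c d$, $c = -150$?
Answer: $999$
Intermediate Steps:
$N{\left(d \right)} = - 150 d$
$X = -55$ ($X = -86 + 31 = -55$)
$T{\left(G \right)} = \left(-2 + G\right)^{2}$
$T{\left(X \right)} + N{\left(15 \right)} = \left(-2 - 55\right)^{2} - 2250 = \left(-57\right)^{2} - 2250 = 3249 - 2250 = 999$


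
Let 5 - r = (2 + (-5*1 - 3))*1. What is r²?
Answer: 121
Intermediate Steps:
r = 11 (r = 5 - (2 + (-5*1 - 3)) = 5 - (2 + (-5 - 3)) = 5 - (2 - 8) = 5 - (-6) = 5 - 1*(-6) = 5 + 6 = 11)
r² = 11² = 121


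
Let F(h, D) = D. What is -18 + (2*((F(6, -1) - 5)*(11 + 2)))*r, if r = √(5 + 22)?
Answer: -18 - 468*√3 ≈ -828.60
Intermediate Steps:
r = 3*√3 (r = √27 = 3*√3 ≈ 5.1962)
-18 + (2*((F(6, -1) - 5)*(11 + 2)))*r = -18 + (2*((-1 - 5)*(11 + 2)))*(3*√3) = -18 + (2*(-6*13))*(3*√3) = -18 + (2*(-78))*(3*√3) = -18 - 468*√3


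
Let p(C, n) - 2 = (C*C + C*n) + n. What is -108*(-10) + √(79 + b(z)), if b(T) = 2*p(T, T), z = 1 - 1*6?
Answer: 1080 + √173 ≈ 1093.2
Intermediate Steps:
z = -5 (z = 1 - 6 = -5)
p(C, n) = 2 + n + C² + C*n (p(C, n) = 2 + ((C*C + C*n) + n) = 2 + ((C² + C*n) + n) = 2 + (n + C² + C*n) = 2 + n + C² + C*n)
b(T) = 4 + 2*T + 4*T² (b(T) = 2*(2 + T + T² + T*T) = 2*(2 + T + T² + T²) = 2*(2 + T + 2*T²) = 4 + 2*T + 4*T²)
-108*(-10) + √(79 + b(z)) = -108*(-10) + √(79 + (4 + 2*(-5) + 4*(-5)²)) = 1080 + √(79 + (4 - 10 + 4*25)) = 1080 + √(79 + (4 - 10 + 100)) = 1080 + √(79 + 94) = 1080 + √173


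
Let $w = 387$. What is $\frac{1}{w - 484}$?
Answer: $- \frac{1}{97} \approx -0.010309$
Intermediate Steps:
$\frac{1}{w - 484} = \frac{1}{387 - 484} = \frac{1}{-97} = - \frac{1}{97}$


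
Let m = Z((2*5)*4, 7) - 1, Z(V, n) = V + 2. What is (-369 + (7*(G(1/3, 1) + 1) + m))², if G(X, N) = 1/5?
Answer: 2553604/25 ≈ 1.0214e+5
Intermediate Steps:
Z(V, n) = 2 + V
G(X, N) = ⅕
m = 41 (m = (2 + (2*5)*4) - 1 = (2 + 10*4) - 1 = (2 + 40) - 1 = 42 - 1 = 41)
(-369 + (7*(G(1/3, 1) + 1) + m))² = (-369 + (7*(⅕ + 1) + 41))² = (-369 + (7*(6/5) + 41))² = (-369 + (42/5 + 41))² = (-369 + 247/5)² = (-1598/5)² = 2553604/25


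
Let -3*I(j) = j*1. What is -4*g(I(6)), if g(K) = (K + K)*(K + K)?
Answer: -64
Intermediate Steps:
I(j) = -j/3
g(K) = 4*K² (g(K) = (2*K)*(2*K) = 4*K²)
-4*g(I(6)) = -16*(-⅓*6)² = -16*(-2)² = -16*4 = -4*16 = -64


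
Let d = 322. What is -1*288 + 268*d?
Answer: 86008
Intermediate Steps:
-1*288 + 268*d = -1*288 + 268*322 = -288 + 86296 = 86008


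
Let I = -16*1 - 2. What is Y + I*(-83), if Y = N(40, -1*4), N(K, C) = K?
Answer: 1534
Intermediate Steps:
I = -18 (I = -16 - 2 = -18)
Y = 40
Y + I*(-83) = 40 - 18*(-83) = 40 + 1494 = 1534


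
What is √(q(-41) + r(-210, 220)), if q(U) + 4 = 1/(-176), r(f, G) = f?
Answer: 9*I*√5115/44 ≈ 14.629*I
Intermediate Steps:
q(U) = -705/176 (q(U) = -4 + 1/(-176) = -4 - 1/176 = -705/176)
√(q(-41) + r(-210, 220)) = √(-705/176 - 210) = √(-37665/176) = 9*I*√5115/44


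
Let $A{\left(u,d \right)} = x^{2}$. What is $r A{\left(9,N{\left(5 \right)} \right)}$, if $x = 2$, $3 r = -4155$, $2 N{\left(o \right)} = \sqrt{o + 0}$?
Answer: $-5540$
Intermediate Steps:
$N{\left(o \right)} = \frac{\sqrt{o}}{2}$ ($N{\left(o \right)} = \frac{\sqrt{o + 0}}{2} = \frac{\sqrt{o}}{2}$)
$r = -1385$ ($r = \frac{1}{3} \left(-4155\right) = -1385$)
$A{\left(u,d \right)} = 4$ ($A{\left(u,d \right)} = 2^{2} = 4$)
$r A{\left(9,N{\left(5 \right)} \right)} = \left(-1385\right) 4 = -5540$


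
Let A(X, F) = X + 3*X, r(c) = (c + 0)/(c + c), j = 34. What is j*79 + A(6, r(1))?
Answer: 2710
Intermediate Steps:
r(c) = ½ (r(c) = c/((2*c)) = c*(1/(2*c)) = ½)
A(X, F) = 4*X
j*79 + A(6, r(1)) = 34*79 + 4*6 = 2686 + 24 = 2710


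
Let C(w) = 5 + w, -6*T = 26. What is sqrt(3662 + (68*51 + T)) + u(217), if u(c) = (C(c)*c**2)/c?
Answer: 48174 + sqrt(64131)/3 ≈ 48258.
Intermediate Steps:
T = -13/3 (T = -1/6*26 = -13/3 ≈ -4.3333)
u(c) = c*(5 + c) (u(c) = ((5 + c)*c**2)/c = (c**2*(5 + c))/c = c*(5 + c))
sqrt(3662 + (68*51 + T)) + u(217) = sqrt(3662 + (68*51 - 13/3)) + 217*(5 + 217) = sqrt(3662 + (3468 - 13/3)) + 217*222 = sqrt(3662 + 10391/3) + 48174 = sqrt(21377/3) + 48174 = sqrt(64131)/3 + 48174 = 48174 + sqrt(64131)/3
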